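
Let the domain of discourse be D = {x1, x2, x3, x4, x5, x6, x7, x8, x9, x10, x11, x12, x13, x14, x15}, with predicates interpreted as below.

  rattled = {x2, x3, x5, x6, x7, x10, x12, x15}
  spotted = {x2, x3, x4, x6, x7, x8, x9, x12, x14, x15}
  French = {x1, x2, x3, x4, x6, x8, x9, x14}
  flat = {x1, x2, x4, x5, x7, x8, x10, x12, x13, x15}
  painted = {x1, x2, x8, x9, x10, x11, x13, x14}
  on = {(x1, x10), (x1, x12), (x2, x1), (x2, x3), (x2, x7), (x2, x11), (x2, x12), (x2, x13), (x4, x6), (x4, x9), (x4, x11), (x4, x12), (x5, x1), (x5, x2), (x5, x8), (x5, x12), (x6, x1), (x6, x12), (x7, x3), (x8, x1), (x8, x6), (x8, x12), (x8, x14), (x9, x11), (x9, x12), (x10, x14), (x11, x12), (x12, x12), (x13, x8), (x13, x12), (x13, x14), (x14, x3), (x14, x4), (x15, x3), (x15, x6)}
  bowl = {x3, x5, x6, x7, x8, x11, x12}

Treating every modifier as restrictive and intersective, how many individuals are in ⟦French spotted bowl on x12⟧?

⟦on x12⟧ = {x : ⟨x, x12⟩ ∈ ⟦on⟧} = {x1, x2, x4, x5, x6, x8, x9, x11, x12, x13}
⟦bowl⟧ = {x3, x5, x6, x7, x8, x11, x12}
… ∩ ⟦on x12⟧ = {x3, x5, x6, x7, x8, x11, x12} ∩ {x1, x2, x4, x5, x6, x8, x9, x11, x12, x13} = {x5, x6, x8, x11, x12}
… ∩ ⟦French⟧ = {x5, x6, x8, x11, x12} ∩ {x1, x2, x3, x4, x6, x8, x9, x14} = {x6, x8}
… ∩ ⟦spotted⟧ = {x6, x8} ∩ {x2, x3, x4, x6, x7, x8, x9, x12, x14, x15} = {x6, x8}
⟦French spotted bowl on x12⟧ = {x6, x8}, so the cardinality is 2.

2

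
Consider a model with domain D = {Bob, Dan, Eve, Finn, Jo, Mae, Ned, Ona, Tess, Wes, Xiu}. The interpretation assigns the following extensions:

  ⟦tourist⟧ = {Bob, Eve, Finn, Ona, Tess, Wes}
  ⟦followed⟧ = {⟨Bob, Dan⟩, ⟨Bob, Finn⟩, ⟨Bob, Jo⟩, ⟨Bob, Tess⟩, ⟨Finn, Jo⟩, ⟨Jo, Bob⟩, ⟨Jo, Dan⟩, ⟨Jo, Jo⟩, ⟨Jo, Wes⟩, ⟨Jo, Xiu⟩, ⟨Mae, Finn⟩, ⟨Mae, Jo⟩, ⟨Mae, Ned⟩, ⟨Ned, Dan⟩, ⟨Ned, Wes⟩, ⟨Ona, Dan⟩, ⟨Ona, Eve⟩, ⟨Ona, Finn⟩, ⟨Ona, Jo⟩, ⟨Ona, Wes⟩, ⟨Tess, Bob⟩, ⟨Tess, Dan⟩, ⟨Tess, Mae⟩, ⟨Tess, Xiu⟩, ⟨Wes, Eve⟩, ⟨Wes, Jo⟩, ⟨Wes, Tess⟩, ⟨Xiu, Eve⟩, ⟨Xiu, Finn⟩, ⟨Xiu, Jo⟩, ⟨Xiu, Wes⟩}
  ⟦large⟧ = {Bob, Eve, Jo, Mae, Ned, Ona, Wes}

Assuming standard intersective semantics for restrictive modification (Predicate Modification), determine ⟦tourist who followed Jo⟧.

⟦who followed Jo⟧ = {x : ⟨x, Jo⟩ ∈ ⟦followed⟧} = {Bob, Finn, Jo, Mae, Ona, Wes, Xiu}
⟦tourist⟧ = {Bob, Eve, Finn, Ona, Tess, Wes}
… ∩ ⟦who followed Jo⟧ = {Bob, Eve, Finn, Ona, Tess, Wes} ∩ {Bob, Finn, Jo, Mae, Ona, Wes, Xiu} = {Bob, Finn, Ona, Wes}
So ⟦tourist who followed Jo⟧ = {Bob, Finn, Ona, Wes}.

{Bob, Finn, Ona, Wes}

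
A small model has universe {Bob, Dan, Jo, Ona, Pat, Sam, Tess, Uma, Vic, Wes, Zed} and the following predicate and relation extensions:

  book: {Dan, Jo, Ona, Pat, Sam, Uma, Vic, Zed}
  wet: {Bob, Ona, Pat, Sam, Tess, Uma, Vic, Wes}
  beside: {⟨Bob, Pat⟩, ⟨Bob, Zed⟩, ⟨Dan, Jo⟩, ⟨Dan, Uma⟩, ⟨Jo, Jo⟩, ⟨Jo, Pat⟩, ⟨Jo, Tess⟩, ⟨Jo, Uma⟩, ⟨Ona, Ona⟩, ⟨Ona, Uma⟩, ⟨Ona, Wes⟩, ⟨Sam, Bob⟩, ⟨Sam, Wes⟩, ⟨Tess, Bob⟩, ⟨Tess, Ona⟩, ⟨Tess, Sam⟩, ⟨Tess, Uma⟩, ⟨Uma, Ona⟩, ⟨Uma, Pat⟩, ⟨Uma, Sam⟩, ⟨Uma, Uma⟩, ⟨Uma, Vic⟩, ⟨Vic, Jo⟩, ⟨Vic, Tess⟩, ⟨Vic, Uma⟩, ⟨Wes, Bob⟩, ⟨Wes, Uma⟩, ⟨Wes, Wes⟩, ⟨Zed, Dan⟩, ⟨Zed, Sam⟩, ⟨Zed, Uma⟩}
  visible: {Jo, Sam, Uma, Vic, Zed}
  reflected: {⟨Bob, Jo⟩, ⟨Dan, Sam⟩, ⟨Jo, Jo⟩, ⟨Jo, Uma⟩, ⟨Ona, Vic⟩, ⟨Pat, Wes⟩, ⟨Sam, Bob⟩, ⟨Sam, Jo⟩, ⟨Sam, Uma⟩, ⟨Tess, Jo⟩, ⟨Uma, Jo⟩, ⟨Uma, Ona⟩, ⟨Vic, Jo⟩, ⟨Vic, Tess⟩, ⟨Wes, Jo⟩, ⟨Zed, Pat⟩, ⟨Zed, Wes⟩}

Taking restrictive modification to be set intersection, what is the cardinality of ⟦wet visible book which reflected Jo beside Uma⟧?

⟦which reflected Jo⟧ = {x : ⟨x, Jo⟩ ∈ ⟦reflected⟧} = {Bob, Jo, Sam, Tess, Uma, Vic, Wes}
⟦beside Uma⟧ = {x : ⟨x, Uma⟩ ∈ ⟦beside⟧} = {Dan, Jo, Ona, Tess, Uma, Vic, Wes, Zed}
⟦book⟧ = {Dan, Jo, Ona, Pat, Sam, Uma, Vic, Zed}
… ∩ ⟦which reflected Jo⟧ = {Dan, Jo, Ona, Pat, Sam, Uma, Vic, Zed} ∩ {Bob, Jo, Sam, Tess, Uma, Vic, Wes} = {Jo, Sam, Uma, Vic}
… ∩ ⟦beside Uma⟧ = {Jo, Sam, Uma, Vic} ∩ {Dan, Jo, Ona, Tess, Uma, Vic, Wes, Zed} = {Jo, Uma, Vic}
… ∩ ⟦wet⟧ = {Jo, Uma, Vic} ∩ {Bob, Ona, Pat, Sam, Tess, Uma, Vic, Wes} = {Uma, Vic}
… ∩ ⟦visible⟧ = {Uma, Vic} ∩ {Jo, Sam, Uma, Vic, Zed} = {Uma, Vic}
⟦wet visible book which reflected Jo beside Uma⟧ = {Uma, Vic}, so the cardinality is 2.

2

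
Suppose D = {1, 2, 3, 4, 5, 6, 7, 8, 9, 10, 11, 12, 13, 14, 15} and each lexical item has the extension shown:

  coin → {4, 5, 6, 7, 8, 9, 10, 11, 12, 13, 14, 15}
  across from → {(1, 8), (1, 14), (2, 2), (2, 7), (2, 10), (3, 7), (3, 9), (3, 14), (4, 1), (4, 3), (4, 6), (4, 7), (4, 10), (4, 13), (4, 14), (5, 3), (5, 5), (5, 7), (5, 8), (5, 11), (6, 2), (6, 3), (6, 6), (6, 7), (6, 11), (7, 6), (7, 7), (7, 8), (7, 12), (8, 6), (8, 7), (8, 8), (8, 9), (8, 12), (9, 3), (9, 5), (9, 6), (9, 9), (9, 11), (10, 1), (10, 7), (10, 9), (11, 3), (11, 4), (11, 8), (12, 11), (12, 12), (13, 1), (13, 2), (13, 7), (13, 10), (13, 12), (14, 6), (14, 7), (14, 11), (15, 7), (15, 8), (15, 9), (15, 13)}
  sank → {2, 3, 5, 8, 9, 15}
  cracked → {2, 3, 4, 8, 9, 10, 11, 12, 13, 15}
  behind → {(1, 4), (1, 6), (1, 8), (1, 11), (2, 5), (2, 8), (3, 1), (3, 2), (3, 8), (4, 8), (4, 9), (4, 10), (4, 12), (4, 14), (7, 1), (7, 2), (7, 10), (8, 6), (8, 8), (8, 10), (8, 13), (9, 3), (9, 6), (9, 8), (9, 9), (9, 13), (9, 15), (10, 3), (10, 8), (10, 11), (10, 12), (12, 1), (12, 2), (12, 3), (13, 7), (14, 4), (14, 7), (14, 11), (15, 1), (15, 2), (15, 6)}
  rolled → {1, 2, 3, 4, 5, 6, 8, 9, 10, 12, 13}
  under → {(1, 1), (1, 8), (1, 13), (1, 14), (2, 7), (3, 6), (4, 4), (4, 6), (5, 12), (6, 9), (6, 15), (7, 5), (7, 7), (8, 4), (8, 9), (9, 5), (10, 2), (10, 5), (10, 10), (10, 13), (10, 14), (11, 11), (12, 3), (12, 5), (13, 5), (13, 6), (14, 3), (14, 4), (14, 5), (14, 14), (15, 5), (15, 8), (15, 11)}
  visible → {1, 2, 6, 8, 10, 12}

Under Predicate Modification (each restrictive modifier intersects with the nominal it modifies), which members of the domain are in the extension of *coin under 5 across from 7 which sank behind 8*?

⟦under 5⟧ = {x : ⟨x, 5⟩ ∈ ⟦under⟧} = {7, 9, 10, 12, 13, 14, 15}
⟦across from 7⟧ = {x : ⟨x, 7⟩ ∈ ⟦across from⟧} = {2, 3, 4, 5, 6, 7, 8, 10, 13, 14, 15}
⟦which sank⟧ = ⟦sank⟧ = {2, 3, 5, 8, 9, 15}
⟦behind 8⟧ = {x : ⟨x, 8⟩ ∈ ⟦behind⟧} = {1, 2, 3, 4, 8, 9, 10}
⟦coin⟧ = {4, 5, 6, 7, 8, 9, 10, 11, 12, 13, 14, 15}
… ∩ ⟦under 5⟧ = {4, 5, 6, 7, 8, 9, 10, 11, 12, 13, 14, 15} ∩ {7, 9, 10, 12, 13, 14, 15} = {7, 9, 10, 12, 13, 14, 15}
… ∩ ⟦across from 7⟧ = {7, 9, 10, 12, 13, 14, 15} ∩ {2, 3, 4, 5, 6, 7, 8, 10, 13, 14, 15} = {7, 10, 13, 14, 15}
… ∩ ⟦which sank⟧ = {7, 10, 13, 14, 15} ∩ {2, 3, 5, 8, 9, 15} = {15}
… ∩ ⟦behind 8⟧ = {15} ∩ {1, 2, 3, 4, 8, 9, 10} = ∅
So ⟦coin under 5 across from 7 which sank behind 8⟧ = ∅.

∅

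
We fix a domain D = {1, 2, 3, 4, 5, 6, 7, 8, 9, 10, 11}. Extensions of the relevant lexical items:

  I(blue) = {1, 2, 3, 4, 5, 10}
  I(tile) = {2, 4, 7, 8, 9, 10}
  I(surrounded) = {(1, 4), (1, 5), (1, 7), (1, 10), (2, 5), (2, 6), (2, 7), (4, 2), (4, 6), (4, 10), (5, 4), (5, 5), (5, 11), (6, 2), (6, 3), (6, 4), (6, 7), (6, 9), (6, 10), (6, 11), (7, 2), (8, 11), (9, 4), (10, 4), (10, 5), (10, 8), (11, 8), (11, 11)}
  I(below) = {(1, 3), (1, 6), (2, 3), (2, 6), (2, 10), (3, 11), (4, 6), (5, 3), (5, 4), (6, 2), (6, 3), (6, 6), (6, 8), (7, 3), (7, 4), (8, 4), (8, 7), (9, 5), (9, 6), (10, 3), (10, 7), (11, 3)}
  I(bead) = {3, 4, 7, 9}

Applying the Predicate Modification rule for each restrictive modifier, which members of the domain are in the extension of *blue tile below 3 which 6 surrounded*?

{2, 10}

⟦below 3⟧ = {x : ⟨x, 3⟩ ∈ ⟦below⟧} = {1, 2, 5, 6, 7, 10, 11}
⟦which 6 surrounded⟧ = {x : ⟨6, x⟩ ∈ ⟦surrounded⟧} = {2, 3, 4, 7, 9, 10, 11}
⟦tile⟧ = {2, 4, 7, 8, 9, 10}
… ∩ ⟦below 3⟧ = {2, 4, 7, 8, 9, 10} ∩ {1, 2, 5, 6, 7, 10, 11} = {2, 7, 10}
… ∩ ⟦which 6 surrounded⟧ = {2, 7, 10} ∩ {2, 3, 4, 7, 9, 10, 11} = {2, 7, 10}
… ∩ ⟦blue⟧ = {2, 7, 10} ∩ {1, 2, 3, 4, 5, 10} = {2, 10}
So ⟦blue tile below 3 which 6 surrounded⟧ = {2, 10}.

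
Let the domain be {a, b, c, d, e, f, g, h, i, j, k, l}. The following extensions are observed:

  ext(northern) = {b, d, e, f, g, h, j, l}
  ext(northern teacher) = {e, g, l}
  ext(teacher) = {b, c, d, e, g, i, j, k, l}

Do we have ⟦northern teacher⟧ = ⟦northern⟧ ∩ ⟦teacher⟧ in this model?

no

⟦northern⟧ ∩ ⟦teacher⟧ = {b, d, e, f, g, h, j, l} ∩ {b, c, d, e, g, i, j, k, l} = {b, d, e, g, j, l}
Observed ⟦northern teacher⟧ = {e, g, l}.
These differ, so the modifier is not intersective in this model.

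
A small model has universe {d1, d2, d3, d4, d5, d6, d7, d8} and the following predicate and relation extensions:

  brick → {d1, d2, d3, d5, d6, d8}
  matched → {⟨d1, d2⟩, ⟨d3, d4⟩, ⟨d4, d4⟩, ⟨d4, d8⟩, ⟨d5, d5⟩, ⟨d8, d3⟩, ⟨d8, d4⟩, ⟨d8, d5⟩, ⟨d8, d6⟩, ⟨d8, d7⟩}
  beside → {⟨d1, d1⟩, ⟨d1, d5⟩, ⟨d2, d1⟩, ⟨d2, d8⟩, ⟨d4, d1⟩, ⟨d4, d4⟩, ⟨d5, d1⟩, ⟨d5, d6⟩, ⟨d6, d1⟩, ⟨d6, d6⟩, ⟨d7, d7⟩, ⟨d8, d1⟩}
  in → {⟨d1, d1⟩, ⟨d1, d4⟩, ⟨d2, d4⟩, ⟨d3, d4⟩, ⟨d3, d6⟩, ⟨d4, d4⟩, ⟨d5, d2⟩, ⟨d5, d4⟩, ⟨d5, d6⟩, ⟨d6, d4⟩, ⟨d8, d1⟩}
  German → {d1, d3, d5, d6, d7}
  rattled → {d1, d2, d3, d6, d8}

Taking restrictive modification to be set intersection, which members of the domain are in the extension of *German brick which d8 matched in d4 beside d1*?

{d5, d6}

⟦which d8 matched⟧ = {x : ⟨d8, x⟩ ∈ ⟦matched⟧} = {d3, d4, d5, d6, d7}
⟦in d4⟧ = {x : ⟨x, d4⟩ ∈ ⟦in⟧} = {d1, d2, d3, d4, d5, d6}
⟦beside d1⟧ = {x : ⟨x, d1⟩ ∈ ⟦beside⟧} = {d1, d2, d4, d5, d6, d8}
⟦brick⟧ = {d1, d2, d3, d5, d6, d8}
… ∩ ⟦which d8 matched⟧ = {d1, d2, d3, d5, d6, d8} ∩ {d3, d4, d5, d6, d7} = {d3, d5, d6}
… ∩ ⟦in d4⟧ = {d3, d5, d6} ∩ {d1, d2, d3, d4, d5, d6} = {d3, d5, d6}
… ∩ ⟦beside d1⟧ = {d3, d5, d6} ∩ {d1, d2, d4, d5, d6, d8} = {d5, d6}
… ∩ ⟦German⟧ = {d5, d6} ∩ {d1, d3, d5, d6, d7} = {d5, d6}
So ⟦German brick which d8 matched in d4 beside d1⟧ = {d5, d6}.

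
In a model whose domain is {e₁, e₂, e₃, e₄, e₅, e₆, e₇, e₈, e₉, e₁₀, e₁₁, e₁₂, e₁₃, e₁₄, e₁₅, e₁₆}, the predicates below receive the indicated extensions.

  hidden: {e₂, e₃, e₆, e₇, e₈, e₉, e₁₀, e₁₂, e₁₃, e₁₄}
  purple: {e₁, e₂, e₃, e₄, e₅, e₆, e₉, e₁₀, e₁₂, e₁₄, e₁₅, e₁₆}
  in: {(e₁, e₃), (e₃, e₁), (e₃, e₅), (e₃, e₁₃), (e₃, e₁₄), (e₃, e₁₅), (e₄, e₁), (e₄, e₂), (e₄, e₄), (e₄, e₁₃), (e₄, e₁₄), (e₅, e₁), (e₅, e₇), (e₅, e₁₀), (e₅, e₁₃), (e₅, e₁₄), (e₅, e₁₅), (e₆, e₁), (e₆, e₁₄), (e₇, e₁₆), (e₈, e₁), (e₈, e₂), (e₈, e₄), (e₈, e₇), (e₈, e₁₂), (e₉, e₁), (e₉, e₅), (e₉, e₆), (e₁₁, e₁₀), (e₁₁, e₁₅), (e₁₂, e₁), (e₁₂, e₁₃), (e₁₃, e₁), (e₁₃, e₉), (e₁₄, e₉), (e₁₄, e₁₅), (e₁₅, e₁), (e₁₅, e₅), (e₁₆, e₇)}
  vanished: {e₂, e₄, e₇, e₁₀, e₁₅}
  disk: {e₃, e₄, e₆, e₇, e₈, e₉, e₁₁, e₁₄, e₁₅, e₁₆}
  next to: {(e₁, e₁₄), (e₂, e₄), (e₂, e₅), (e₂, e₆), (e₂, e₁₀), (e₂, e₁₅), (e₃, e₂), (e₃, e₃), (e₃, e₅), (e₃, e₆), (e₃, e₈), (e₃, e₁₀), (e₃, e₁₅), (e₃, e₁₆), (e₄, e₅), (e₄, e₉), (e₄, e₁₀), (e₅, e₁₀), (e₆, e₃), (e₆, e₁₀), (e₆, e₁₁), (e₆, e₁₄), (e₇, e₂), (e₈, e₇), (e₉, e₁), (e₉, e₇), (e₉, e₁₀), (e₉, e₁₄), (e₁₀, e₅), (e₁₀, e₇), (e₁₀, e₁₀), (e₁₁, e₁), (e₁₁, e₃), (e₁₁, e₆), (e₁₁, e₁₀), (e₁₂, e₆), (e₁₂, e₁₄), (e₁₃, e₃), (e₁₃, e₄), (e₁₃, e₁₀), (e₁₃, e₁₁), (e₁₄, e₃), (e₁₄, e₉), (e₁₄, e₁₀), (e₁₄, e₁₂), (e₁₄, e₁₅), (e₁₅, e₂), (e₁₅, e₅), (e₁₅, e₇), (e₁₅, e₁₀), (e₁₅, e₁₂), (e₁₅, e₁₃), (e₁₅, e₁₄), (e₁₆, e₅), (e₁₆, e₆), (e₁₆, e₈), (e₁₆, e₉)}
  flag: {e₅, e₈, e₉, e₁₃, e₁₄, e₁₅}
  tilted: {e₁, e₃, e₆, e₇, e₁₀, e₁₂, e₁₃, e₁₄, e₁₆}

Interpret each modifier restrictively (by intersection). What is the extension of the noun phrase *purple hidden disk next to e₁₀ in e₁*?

{e₃, e₆, e₉}

⟦next to e₁₀⟧ = {x : ⟨x, e₁₀⟩ ∈ ⟦next to⟧} = {e₂, e₃, e₄, e₅, e₆, e₉, e₁₀, e₁₁, e₁₃, e₁₄, e₁₅}
⟦in e₁⟧ = {x : ⟨x, e₁⟩ ∈ ⟦in⟧} = {e₃, e₄, e₅, e₆, e₈, e₉, e₁₂, e₁₃, e₁₅}
⟦disk⟧ = {e₃, e₄, e₆, e₇, e₈, e₉, e₁₁, e₁₄, e₁₅, e₁₆}
… ∩ ⟦next to e₁₀⟧ = {e₃, e₄, e₆, e₇, e₈, e₉, e₁₁, e₁₄, e₁₅, e₁₆} ∩ {e₂, e₃, e₄, e₅, e₆, e₉, e₁₀, e₁₁, e₁₃, e₁₄, e₁₅} = {e₃, e₄, e₆, e₉, e₁₁, e₁₄, e₁₅}
… ∩ ⟦in e₁⟧ = {e₃, e₄, e₆, e₉, e₁₁, e₁₄, e₁₅} ∩ {e₃, e₄, e₅, e₆, e₈, e₉, e₁₂, e₁₃, e₁₅} = {e₃, e₄, e₆, e₉, e₁₅}
… ∩ ⟦purple⟧ = {e₃, e₄, e₆, e₉, e₁₅} ∩ {e₁, e₂, e₃, e₄, e₅, e₆, e₉, e₁₀, e₁₂, e₁₄, e₁₅, e₁₆} = {e₃, e₄, e₆, e₉, e₁₅}
… ∩ ⟦hidden⟧ = {e₃, e₄, e₆, e₉, e₁₅} ∩ {e₂, e₃, e₆, e₇, e₈, e₉, e₁₀, e₁₂, e₁₃, e₁₄} = {e₃, e₆, e₉}
So ⟦purple hidden disk next to e₁₀ in e₁⟧ = {e₃, e₆, e₉}.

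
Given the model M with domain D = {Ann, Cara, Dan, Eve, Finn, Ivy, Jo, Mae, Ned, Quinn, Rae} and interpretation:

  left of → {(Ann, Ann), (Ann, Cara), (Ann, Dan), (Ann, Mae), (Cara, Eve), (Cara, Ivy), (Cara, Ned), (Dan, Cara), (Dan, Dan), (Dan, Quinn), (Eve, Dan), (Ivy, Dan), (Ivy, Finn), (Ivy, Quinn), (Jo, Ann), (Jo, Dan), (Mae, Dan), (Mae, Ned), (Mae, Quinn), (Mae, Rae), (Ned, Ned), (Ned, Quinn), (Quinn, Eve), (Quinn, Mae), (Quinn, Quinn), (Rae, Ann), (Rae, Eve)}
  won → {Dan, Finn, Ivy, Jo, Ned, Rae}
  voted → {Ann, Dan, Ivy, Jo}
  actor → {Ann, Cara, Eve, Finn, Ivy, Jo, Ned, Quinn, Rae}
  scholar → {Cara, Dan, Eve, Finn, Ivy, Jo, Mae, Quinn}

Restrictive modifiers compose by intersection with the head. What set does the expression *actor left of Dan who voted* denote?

{Ann, Ivy, Jo}

⟦left of Dan⟧ = {x : ⟨x, Dan⟩ ∈ ⟦left of⟧} = {Ann, Dan, Eve, Ivy, Jo, Mae}
⟦who voted⟧ = ⟦voted⟧ = {Ann, Dan, Ivy, Jo}
⟦actor⟧ = {Ann, Cara, Eve, Finn, Ivy, Jo, Ned, Quinn, Rae}
… ∩ ⟦left of Dan⟧ = {Ann, Cara, Eve, Finn, Ivy, Jo, Ned, Quinn, Rae} ∩ {Ann, Dan, Eve, Ivy, Jo, Mae} = {Ann, Eve, Ivy, Jo}
… ∩ ⟦who voted⟧ = {Ann, Eve, Ivy, Jo} ∩ {Ann, Dan, Ivy, Jo} = {Ann, Ivy, Jo}
So ⟦actor left of Dan who voted⟧ = {Ann, Ivy, Jo}.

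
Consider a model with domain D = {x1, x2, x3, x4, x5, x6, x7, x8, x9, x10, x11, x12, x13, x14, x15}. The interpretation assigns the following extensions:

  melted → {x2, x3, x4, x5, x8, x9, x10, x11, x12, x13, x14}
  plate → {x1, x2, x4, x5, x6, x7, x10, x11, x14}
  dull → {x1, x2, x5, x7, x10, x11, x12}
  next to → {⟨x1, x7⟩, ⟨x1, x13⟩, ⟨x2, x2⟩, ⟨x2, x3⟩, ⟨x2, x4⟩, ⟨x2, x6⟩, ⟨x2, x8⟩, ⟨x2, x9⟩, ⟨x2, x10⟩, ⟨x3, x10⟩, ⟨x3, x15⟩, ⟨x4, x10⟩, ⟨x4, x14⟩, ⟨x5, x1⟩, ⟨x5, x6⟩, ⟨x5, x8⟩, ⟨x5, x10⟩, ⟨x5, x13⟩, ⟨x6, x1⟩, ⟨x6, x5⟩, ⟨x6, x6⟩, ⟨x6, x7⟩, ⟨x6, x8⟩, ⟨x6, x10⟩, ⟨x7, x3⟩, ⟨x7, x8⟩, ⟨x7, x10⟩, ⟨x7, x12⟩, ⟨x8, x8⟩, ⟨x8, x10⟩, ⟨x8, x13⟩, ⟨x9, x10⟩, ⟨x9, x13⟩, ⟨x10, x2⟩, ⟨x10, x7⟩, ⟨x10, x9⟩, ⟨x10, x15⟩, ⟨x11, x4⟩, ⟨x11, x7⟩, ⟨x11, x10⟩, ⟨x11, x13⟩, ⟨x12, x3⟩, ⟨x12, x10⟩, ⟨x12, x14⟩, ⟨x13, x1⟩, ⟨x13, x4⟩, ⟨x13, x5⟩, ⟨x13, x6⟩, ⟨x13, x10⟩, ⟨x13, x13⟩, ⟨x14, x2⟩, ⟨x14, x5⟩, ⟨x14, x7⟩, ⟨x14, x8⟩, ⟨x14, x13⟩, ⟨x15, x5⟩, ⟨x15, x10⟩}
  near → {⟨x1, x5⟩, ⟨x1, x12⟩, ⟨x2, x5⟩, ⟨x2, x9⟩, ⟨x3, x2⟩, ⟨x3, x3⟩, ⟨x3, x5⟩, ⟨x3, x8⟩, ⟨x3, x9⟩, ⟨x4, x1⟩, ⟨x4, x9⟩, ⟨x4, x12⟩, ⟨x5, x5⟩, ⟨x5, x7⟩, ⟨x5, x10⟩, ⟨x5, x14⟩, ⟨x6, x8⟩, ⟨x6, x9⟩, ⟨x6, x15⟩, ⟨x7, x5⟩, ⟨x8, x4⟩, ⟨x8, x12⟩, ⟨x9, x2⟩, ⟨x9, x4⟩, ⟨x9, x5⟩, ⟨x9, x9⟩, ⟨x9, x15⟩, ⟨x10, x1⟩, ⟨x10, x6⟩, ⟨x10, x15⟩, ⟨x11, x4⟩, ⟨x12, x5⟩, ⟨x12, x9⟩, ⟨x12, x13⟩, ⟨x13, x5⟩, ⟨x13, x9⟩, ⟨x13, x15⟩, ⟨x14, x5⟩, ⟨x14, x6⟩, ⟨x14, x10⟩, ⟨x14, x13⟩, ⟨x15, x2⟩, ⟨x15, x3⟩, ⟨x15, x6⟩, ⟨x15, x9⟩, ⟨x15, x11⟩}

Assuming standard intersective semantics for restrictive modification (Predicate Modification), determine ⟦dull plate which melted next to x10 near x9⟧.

⟦which melted⟧ = ⟦melted⟧ = {x2, x3, x4, x5, x8, x9, x10, x11, x12, x13, x14}
⟦next to x10⟧ = {x : ⟨x, x10⟩ ∈ ⟦next to⟧} = {x2, x3, x4, x5, x6, x7, x8, x9, x11, x12, x13, x15}
⟦near x9⟧ = {x : ⟨x, x9⟩ ∈ ⟦near⟧} = {x2, x3, x4, x6, x9, x12, x13, x15}
⟦plate⟧ = {x1, x2, x4, x5, x6, x7, x10, x11, x14}
… ∩ ⟦which melted⟧ = {x1, x2, x4, x5, x6, x7, x10, x11, x14} ∩ {x2, x3, x4, x5, x8, x9, x10, x11, x12, x13, x14} = {x2, x4, x5, x10, x11, x14}
… ∩ ⟦next to x10⟧ = {x2, x4, x5, x10, x11, x14} ∩ {x2, x3, x4, x5, x6, x7, x8, x9, x11, x12, x13, x15} = {x2, x4, x5, x11}
… ∩ ⟦near x9⟧ = {x2, x4, x5, x11} ∩ {x2, x3, x4, x6, x9, x12, x13, x15} = {x2, x4}
… ∩ ⟦dull⟧ = {x2, x4} ∩ {x1, x2, x5, x7, x10, x11, x12} = {x2}
So ⟦dull plate which melted next to x10 near x9⟧ = {x2}.

{x2}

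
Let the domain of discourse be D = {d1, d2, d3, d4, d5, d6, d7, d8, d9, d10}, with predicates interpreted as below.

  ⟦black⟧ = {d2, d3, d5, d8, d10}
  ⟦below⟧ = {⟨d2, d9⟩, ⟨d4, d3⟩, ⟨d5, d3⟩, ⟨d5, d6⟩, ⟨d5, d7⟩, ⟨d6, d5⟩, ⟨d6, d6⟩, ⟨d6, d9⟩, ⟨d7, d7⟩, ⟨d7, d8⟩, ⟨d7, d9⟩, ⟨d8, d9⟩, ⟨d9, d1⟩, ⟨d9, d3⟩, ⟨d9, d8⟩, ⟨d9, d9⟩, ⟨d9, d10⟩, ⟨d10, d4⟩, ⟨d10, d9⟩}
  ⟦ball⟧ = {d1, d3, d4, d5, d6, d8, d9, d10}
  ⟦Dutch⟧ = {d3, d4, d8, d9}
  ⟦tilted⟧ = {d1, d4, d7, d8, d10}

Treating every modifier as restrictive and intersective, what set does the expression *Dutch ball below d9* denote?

{d8, d9}

⟦below d9⟧ = {x : ⟨x, d9⟩ ∈ ⟦below⟧} = {d2, d6, d7, d8, d9, d10}
⟦ball⟧ = {d1, d3, d4, d5, d6, d8, d9, d10}
… ∩ ⟦below d9⟧ = {d1, d3, d4, d5, d6, d8, d9, d10} ∩ {d2, d6, d7, d8, d9, d10} = {d6, d8, d9, d10}
… ∩ ⟦Dutch⟧ = {d6, d8, d9, d10} ∩ {d3, d4, d8, d9} = {d8, d9}
So ⟦Dutch ball below d9⟧ = {d8, d9}.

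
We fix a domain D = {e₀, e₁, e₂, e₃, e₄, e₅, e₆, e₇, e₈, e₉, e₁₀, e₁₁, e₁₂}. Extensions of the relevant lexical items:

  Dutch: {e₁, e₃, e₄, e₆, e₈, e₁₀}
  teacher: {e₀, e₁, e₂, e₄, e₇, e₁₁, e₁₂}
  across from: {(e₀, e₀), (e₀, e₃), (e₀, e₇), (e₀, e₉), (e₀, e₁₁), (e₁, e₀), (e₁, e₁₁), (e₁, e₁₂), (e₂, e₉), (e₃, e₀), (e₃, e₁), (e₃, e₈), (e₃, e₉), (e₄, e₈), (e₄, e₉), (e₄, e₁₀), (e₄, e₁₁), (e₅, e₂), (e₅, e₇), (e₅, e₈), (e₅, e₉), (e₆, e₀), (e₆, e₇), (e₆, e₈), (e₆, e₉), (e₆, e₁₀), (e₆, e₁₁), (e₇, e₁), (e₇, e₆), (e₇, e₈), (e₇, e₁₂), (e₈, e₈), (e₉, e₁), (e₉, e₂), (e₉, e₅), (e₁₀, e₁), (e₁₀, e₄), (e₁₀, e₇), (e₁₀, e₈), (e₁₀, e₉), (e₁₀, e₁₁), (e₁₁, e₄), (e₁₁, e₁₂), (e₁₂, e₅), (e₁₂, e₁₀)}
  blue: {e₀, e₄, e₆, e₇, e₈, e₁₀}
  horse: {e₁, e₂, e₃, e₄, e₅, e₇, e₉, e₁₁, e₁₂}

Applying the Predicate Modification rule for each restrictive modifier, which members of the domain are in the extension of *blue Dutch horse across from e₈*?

{e₄}

⟦across from e₈⟧ = {x : ⟨x, e₈⟩ ∈ ⟦across from⟧} = {e₃, e₄, e₅, e₆, e₇, e₈, e₁₀}
⟦horse⟧ = {e₁, e₂, e₃, e₄, e₅, e₇, e₉, e₁₁, e₁₂}
… ∩ ⟦across from e₈⟧ = {e₁, e₂, e₃, e₄, e₅, e₇, e₉, e₁₁, e₁₂} ∩ {e₃, e₄, e₅, e₆, e₇, e₈, e₁₀} = {e₃, e₄, e₅, e₇}
… ∩ ⟦blue⟧ = {e₃, e₄, e₅, e₇} ∩ {e₀, e₄, e₆, e₇, e₈, e₁₀} = {e₄, e₇}
… ∩ ⟦Dutch⟧ = {e₄, e₇} ∩ {e₁, e₃, e₄, e₆, e₈, e₁₀} = {e₄}
So ⟦blue Dutch horse across from e₈⟧ = {e₄}.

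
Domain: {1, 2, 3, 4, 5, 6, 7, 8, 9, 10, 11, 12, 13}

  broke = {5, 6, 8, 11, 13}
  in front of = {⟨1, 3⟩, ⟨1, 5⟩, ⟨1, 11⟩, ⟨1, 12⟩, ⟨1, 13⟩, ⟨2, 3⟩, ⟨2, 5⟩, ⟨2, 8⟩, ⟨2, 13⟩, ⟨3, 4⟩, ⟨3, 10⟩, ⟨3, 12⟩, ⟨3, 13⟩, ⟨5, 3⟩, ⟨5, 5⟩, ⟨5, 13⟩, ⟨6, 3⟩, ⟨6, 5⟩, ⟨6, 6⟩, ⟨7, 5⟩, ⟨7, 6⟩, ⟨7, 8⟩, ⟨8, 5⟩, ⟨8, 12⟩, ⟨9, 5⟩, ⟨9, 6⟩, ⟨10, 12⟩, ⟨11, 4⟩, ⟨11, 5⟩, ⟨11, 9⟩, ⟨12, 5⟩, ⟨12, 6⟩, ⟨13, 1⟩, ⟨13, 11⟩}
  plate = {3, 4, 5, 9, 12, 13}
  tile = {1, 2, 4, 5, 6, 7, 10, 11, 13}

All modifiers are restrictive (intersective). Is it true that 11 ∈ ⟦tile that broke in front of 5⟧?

⟦that broke⟧ = ⟦broke⟧ = {5, 6, 8, 11, 13}
⟦in front of 5⟧ = {x : ⟨x, 5⟩ ∈ ⟦in front of⟧} = {1, 2, 5, 6, 7, 8, 9, 11, 12}
⟦tile⟧ = {1, 2, 4, 5, 6, 7, 10, 11, 13}
… ∩ ⟦that broke⟧ = {1, 2, 4, 5, 6, 7, 10, 11, 13} ∩ {5, 6, 8, 11, 13} = {5, 6, 11, 13}
… ∩ ⟦in front of 5⟧ = {5, 6, 11, 13} ∩ {1, 2, 5, 6, 7, 8, 9, 11, 12} = {5, 6, 11}
⟦tile that broke in front of 5⟧ = {5, 6, 11}; 11 ∈ this set.

yes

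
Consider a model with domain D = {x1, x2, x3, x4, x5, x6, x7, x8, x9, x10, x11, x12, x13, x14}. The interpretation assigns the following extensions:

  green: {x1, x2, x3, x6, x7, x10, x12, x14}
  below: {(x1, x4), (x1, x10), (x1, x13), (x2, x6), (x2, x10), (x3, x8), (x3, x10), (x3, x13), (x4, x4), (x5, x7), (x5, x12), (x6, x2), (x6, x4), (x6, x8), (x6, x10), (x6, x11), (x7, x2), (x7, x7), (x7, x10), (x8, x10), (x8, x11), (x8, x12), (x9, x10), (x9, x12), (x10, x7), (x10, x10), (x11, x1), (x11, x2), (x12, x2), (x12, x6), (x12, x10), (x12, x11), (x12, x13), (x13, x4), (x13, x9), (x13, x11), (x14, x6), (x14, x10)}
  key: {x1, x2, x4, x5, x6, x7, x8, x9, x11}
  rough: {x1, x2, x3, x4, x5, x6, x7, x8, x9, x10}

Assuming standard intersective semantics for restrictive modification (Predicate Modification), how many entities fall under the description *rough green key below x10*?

⟦below x10⟧ = {x : ⟨x, x10⟩ ∈ ⟦below⟧} = {x1, x2, x3, x6, x7, x8, x9, x10, x12, x14}
⟦key⟧ = {x1, x2, x4, x5, x6, x7, x8, x9, x11}
… ∩ ⟦below x10⟧ = {x1, x2, x4, x5, x6, x7, x8, x9, x11} ∩ {x1, x2, x3, x6, x7, x8, x9, x10, x12, x14} = {x1, x2, x6, x7, x8, x9}
… ∩ ⟦rough⟧ = {x1, x2, x6, x7, x8, x9} ∩ {x1, x2, x3, x4, x5, x6, x7, x8, x9, x10} = {x1, x2, x6, x7, x8, x9}
… ∩ ⟦green⟧ = {x1, x2, x6, x7, x8, x9} ∩ {x1, x2, x3, x6, x7, x10, x12, x14} = {x1, x2, x6, x7}
⟦rough green key below x10⟧ = {x1, x2, x6, x7}, so the cardinality is 4.

4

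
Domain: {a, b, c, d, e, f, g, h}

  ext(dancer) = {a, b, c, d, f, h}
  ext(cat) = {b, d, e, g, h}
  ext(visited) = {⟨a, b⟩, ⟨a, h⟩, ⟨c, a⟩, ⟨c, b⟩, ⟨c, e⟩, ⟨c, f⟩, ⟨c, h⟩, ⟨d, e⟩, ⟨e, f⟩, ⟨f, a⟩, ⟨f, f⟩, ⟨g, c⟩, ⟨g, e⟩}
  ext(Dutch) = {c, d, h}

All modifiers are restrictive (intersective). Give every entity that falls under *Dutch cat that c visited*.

{h}

⟦that c visited⟧ = {x : ⟨c, x⟩ ∈ ⟦visited⟧} = {a, b, e, f, h}
⟦cat⟧ = {b, d, e, g, h}
… ∩ ⟦that c visited⟧ = {b, d, e, g, h} ∩ {a, b, e, f, h} = {b, e, h}
… ∩ ⟦Dutch⟧ = {b, e, h} ∩ {c, d, h} = {h}
So ⟦Dutch cat that c visited⟧ = {h}.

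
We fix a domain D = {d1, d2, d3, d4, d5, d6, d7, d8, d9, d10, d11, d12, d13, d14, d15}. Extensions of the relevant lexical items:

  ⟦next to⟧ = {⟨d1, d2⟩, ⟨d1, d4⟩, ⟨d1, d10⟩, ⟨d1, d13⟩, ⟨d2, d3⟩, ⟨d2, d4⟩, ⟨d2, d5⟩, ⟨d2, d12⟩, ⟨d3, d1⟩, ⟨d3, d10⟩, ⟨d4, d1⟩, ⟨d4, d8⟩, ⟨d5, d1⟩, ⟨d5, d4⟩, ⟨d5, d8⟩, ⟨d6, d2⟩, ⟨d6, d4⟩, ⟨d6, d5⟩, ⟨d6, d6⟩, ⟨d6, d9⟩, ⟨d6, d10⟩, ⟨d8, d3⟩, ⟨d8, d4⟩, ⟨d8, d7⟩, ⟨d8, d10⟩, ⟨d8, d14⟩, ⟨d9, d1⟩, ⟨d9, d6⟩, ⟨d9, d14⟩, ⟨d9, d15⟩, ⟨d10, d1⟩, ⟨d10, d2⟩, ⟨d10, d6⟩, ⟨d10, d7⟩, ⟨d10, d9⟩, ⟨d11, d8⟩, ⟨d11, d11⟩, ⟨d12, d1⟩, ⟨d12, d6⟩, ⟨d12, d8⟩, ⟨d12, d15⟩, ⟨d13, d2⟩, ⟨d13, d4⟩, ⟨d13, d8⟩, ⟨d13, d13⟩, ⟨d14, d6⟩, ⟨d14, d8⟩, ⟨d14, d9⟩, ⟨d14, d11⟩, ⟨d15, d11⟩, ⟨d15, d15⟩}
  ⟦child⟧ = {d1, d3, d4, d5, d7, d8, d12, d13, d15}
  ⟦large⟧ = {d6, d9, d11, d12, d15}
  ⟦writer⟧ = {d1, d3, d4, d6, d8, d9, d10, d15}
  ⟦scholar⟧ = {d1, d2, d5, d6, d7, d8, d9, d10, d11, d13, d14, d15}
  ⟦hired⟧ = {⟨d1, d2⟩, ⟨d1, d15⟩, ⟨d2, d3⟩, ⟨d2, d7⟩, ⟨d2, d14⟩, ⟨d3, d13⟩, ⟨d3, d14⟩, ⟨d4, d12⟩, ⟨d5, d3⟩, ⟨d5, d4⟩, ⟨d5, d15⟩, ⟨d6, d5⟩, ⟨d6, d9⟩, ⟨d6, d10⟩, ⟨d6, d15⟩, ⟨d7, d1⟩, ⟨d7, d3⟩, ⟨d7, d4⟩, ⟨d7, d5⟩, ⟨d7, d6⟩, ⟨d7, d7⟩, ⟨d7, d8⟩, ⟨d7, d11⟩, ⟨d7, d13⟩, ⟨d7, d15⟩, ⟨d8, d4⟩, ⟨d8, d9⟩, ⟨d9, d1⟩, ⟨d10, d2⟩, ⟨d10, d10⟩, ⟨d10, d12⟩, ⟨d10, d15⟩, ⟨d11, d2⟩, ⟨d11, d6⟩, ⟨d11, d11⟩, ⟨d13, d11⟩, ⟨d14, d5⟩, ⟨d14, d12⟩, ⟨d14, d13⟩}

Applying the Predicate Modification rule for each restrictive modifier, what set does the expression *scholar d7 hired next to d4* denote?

{d1, d5, d6, d8, d13}

⟦d7 hired⟧ = {x : ⟨d7, x⟩ ∈ ⟦hired⟧} = {d1, d3, d4, d5, d6, d7, d8, d11, d13, d15}
⟦next to d4⟧ = {x : ⟨x, d4⟩ ∈ ⟦next to⟧} = {d1, d2, d5, d6, d8, d13}
⟦scholar⟧ = {d1, d2, d5, d6, d7, d8, d9, d10, d11, d13, d14, d15}
… ∩ ⟦d7 hired⟧ = {d1, d2, d5, d6, d7, d8, d9, d10, d11, d13, d14, d15} ∩ {d1, d3, d4, d5, d6, d7, d8, d11, d13, d15} = {d1, d5, d6, d7, d8, d11, d13, d15}
… ∩ ⟦next to d4⟧ = {d1, d5, d6, d7, d8, d11, d13, d15} ∩ {d1, d2, d5, d6, d8, d13} = {d1, d5, d6, d8, d13}
So ⟦scholar d7 hired next to d4⟧ = {d1, d5, d6, d8, d13}.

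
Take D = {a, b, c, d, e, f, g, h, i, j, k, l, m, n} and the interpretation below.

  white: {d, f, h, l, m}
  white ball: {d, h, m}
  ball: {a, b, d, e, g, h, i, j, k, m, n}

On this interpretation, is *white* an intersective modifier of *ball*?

⟦white⟧ ∩ ⟦ball⟧ = {d, f, h, l, m} ∩ {a, b, d, e, g, h, i, j, k, m, n} = {d, h, m}
Observed ⟦white ball⟧ = {d, h, m}.
These coincide, so the modifier is intersective here.

yes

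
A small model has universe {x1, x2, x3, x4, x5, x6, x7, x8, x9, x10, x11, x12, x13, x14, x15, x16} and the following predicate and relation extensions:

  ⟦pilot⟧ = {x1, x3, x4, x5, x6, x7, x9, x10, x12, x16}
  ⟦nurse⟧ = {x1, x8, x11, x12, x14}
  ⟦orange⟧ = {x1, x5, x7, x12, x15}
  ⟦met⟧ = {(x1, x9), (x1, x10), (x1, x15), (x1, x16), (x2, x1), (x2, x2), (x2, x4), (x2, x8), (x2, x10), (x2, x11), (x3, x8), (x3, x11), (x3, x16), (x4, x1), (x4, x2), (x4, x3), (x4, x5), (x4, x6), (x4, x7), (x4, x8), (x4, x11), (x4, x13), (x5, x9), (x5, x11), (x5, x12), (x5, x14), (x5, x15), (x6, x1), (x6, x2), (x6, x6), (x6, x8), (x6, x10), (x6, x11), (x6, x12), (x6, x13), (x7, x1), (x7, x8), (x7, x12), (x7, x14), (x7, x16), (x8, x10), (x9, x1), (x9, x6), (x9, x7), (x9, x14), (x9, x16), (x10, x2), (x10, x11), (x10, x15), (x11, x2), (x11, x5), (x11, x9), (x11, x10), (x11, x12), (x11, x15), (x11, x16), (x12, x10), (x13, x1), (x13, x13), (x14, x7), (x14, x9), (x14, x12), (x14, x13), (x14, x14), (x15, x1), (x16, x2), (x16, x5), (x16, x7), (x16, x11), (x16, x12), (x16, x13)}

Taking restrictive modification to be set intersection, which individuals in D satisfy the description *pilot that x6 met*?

⟦that x6 met⟧ = {x : ⟨x6, x⟩ ∈ ⟦met⟧} = {x1, x2, x6, x8, x10, x11, x12, x13}
⟦pilot⟧ = {x1, x3, x4, x5, x6, x7, x9, x10, x12, x16}
… ∩ ⟦that x6 met⟧ = {x1, x3, x4, x5, x6, x7, x9, x10, x12, x16} ∩ {x1, x2, x6, x8, x10, x11, x12, x13} = {x1, x6, x10, x12}
So ⟦pilot that x6 met⟧ = {x1, x6, x10, x12}.

{x1, x6, x10, x12}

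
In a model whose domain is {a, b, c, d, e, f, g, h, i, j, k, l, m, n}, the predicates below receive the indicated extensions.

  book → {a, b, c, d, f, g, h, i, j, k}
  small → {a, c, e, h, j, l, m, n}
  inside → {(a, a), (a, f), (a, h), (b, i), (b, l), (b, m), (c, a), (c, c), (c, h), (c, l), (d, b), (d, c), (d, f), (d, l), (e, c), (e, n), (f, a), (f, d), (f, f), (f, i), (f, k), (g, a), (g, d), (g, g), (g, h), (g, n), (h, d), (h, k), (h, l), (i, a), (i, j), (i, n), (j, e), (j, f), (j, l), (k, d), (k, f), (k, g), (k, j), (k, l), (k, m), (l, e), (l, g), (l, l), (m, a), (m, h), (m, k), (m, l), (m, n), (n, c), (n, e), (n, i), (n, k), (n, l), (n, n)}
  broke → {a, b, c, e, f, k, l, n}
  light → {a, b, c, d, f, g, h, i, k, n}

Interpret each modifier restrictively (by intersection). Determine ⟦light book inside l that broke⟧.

{b, c, k}

⟦inside l⟧ = {x : ⟨x, l⟩ ∈ ⟦inside⟧} = {b, c, d, h, j, k, l, m, n}
⟦that broke⟧ = ⟦broke⟧ = {a, b, c, e, f, k, l, n}
⟦book⟧ = {a, b, c, d, f, g, h, i, j, k}
… ∩ ⟦inside l⟧ = {a, b, c, d, f, g, h, i, j, k} ∩ {b, c, d, h, j, k, l, m, n} = {b, c, d, h, j, k}
… ∩ ⟦that broke⟧ = {b, c, d, h, j, k} ∩ {a, b, c, e, f, k, l, n} = {b, c, k}
… ∩ ⟦light⟧ = {b, c, k} ∩ {a, b, c, d, f, g, h, i, k, n} = {b, c, k}
So ⟦light book inside l that broke⟧ = {b, c, k}.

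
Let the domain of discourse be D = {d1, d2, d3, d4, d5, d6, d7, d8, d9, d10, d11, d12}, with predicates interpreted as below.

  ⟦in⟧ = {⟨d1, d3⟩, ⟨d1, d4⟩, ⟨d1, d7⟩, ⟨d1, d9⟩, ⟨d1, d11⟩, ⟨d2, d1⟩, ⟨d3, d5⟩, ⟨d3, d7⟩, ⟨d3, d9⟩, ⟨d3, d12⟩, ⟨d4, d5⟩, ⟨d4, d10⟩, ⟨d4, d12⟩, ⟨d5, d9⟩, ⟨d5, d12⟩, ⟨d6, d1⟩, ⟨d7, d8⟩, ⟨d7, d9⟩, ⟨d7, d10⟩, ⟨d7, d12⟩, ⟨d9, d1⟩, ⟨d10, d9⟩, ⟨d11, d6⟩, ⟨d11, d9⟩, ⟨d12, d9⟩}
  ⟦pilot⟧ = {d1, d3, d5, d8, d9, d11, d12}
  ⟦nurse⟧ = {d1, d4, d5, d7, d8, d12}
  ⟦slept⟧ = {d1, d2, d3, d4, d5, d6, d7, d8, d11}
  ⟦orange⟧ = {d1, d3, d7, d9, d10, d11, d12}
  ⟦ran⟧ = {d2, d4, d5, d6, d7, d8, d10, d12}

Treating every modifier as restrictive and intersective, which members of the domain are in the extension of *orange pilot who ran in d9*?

⟦who ran⟧ = ⟦ran⟧ = {d2, d4, d5, d6, d7, d8, d10, d12}
⟦in d9⟧ = {x : ⟨x, d9⟩ ∈ ⟦in⟧} = {d1, d3, d5, d7, d10, d11, d12}
⟦pilot⟧ = {d1, d3, d5, d8, d9, d11, d12}
… ∩ ⟦who ran⟧ = {d1, d3, d5, d8, d9, d11, d12} ∩ {d2, d4, d5, d6, d7, d8, d10, d12} = {d5, d8, d12}
… ∩ ⟦in d9⟧ = {d5, d8, d12} ∩ {d1, d3, d5, d7, d10, d11, d12} = {d5, d12}
… ∩ ⟦orange⟧ = {d5, d12} ∩ {d1, d3, d7, d9, d10, d11, d12} = {d12}
So ⟦orange pilot who ran in d9⟧ = {d12}.

{d12}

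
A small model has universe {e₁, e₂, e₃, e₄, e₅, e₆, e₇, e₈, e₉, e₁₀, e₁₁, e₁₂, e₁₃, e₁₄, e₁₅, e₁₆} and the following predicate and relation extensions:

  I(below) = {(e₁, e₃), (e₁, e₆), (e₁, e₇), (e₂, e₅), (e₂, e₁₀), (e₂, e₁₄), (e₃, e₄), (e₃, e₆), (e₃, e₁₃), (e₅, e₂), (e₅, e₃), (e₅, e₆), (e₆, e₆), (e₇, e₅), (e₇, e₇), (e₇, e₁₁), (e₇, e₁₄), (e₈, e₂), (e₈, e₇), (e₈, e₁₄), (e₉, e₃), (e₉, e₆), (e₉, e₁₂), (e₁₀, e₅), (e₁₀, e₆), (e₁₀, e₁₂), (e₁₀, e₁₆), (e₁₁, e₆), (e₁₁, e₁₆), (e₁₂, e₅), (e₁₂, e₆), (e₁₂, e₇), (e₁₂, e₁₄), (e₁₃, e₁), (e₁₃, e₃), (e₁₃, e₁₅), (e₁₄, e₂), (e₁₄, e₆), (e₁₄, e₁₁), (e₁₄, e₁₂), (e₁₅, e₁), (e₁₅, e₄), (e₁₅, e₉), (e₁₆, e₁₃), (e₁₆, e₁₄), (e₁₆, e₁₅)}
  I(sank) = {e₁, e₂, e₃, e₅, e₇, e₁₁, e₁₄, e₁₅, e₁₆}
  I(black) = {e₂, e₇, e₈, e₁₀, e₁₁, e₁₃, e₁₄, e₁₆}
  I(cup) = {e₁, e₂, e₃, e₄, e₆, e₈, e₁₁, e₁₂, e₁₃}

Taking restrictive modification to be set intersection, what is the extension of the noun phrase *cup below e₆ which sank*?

⟦below e₆⟧ = {x : ⟨x, e₆⟩ ∈ ⟦below⟧} = {e₁, e₃, e₅, e₆, e₉, e₁₀, e₁₁, e₁₂, e₁₄}
⟦which sank⟧ = ⟦sank⟧ = {e₁, e₂, e₃, e₅, e₇, e₁₁, e₁₄, e₁₅, e₁₆}
⟦cup⟧ = {e₁, e₂, e₃, e₄, e₆, e₈, e₁₁, e₁₂, e₁₃}
… ∩ ⟦below e₆⟧ = {e₁, e₂, e₃, e₄, e₆, e₈, e₁₁, e₁₂, e₁₃} ∩ {e₁, e₃, e₅, e₆, e₉, e₁₀, e₁₁, e₁₂, e₁₄} = {e₁, e₃, e₆, e₁₁, e₁₂}
… ∩ ⟦which sank⟧ = {e₁, e₃, e₆, e₁₁, e₁₂} ∩ {e₁, e₂, e₃, e₅, e₇, e₁₁, e₁₄, e₁₅, e₁₆} = {e₁, e₃, e₁₁}
So ⟦cup below e₆ which sank⟧ = {e₁, e₃, e₁₁}.

{e₁, e₃, e₁₁}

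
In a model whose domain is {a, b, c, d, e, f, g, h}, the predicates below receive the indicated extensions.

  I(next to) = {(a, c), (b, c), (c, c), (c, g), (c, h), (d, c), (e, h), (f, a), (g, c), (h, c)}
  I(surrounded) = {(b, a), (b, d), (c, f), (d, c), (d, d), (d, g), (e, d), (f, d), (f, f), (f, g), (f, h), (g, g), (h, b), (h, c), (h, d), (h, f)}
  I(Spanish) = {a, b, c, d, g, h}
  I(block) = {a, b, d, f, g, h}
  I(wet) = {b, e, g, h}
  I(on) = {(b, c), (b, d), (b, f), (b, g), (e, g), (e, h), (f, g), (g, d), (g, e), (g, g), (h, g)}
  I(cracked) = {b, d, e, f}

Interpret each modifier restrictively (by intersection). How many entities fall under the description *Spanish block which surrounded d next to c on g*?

2

⟦which surrounded d⟧ = {x : ⟨x, d⟩ ∈ ⟦surrounded⟧} = {b, d, e, f, h}
⟦next to c⟧ = {x : ⟨x, c⟩ ∈ ⟦next to⟧} = {a, b, c, d, g, h}
⟦on g⟧ = {x : ⟨x, g⟩ ∈ ⟦on⟧} = {b, e, f, g, h}
⟦block⟧ = {a, b, d, f, g, h}
… ∩ ⟦which surrounded d⟧ = {a, b, d, f, g, h} ∩ {b, d, e, f, h} = {b, d, f, h}
… ∩ ⟦next to c⟧ = {b, d, f, h} ∩ {a, b, c, d, g, h} = {b, d, h}
… ∩ ⟦on g⟧ = {b, d, h} ∩ {b, e, f, g, h} = {b, h}
… ∩ ⟦Spanish⟧ = {b, h} ∩ {a, b, c, d, g, h} = {b, h}
⟦Spanish block which surrounded d next to c on g⟧ = {b, h}, so the cardinality is 2.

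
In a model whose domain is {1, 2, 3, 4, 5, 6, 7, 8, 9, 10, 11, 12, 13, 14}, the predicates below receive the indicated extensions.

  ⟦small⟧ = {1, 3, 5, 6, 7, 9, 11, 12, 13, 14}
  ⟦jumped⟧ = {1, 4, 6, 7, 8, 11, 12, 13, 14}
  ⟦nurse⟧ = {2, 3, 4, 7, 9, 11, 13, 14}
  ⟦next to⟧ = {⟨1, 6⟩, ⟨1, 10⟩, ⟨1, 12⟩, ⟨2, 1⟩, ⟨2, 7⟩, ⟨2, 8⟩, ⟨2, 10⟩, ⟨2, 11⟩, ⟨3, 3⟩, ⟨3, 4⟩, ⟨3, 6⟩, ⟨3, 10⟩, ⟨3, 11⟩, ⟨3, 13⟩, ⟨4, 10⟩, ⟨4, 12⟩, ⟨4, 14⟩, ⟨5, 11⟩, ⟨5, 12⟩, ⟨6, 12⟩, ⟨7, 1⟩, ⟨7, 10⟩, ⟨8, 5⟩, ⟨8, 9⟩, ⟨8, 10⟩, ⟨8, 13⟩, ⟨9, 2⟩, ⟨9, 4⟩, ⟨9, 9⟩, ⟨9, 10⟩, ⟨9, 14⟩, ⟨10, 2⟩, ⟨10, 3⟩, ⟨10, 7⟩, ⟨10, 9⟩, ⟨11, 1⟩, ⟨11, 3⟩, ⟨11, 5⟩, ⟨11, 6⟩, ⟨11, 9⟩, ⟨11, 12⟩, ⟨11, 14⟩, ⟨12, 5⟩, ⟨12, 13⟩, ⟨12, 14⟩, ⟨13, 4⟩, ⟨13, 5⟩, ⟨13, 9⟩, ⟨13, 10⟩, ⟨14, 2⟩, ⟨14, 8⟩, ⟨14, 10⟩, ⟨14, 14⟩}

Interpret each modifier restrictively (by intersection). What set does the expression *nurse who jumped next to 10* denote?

⟦who jumped⟧ = ⟦jumped⟧ = {1, 4, 6, 7, 8, 11, 12, 13, 14}
⟦next to 10⟧ = {x : ⟨x, 10⟩ ∈ ⟦next to⟧} = {1, 2, 3, 4, 7, 8, 9, 13, 14}
⟦nurse⟧ = {2, 3, 4, 7, 9, 11, 13, 14}
… ∩ ⟦who jumped⟧ = {2, 3, 4, 7, 9, 11, 13, 14} ∩ {1, 4, 6, 7, 8, 11, 12, 13, 14} = {4, 7, 11, 13, 14}
… ∩ ⟦next to 10⟧ = {4, 7, 11, 13, 14} ∩ {1, 2, 3, 4, 7, 8, 9, 13, 14} = {4, 7, 13, 14}
So ⟦nurse who jumped next to 10⟧ = {4, 7, 13, 14}.

{4, 7, 13, 14}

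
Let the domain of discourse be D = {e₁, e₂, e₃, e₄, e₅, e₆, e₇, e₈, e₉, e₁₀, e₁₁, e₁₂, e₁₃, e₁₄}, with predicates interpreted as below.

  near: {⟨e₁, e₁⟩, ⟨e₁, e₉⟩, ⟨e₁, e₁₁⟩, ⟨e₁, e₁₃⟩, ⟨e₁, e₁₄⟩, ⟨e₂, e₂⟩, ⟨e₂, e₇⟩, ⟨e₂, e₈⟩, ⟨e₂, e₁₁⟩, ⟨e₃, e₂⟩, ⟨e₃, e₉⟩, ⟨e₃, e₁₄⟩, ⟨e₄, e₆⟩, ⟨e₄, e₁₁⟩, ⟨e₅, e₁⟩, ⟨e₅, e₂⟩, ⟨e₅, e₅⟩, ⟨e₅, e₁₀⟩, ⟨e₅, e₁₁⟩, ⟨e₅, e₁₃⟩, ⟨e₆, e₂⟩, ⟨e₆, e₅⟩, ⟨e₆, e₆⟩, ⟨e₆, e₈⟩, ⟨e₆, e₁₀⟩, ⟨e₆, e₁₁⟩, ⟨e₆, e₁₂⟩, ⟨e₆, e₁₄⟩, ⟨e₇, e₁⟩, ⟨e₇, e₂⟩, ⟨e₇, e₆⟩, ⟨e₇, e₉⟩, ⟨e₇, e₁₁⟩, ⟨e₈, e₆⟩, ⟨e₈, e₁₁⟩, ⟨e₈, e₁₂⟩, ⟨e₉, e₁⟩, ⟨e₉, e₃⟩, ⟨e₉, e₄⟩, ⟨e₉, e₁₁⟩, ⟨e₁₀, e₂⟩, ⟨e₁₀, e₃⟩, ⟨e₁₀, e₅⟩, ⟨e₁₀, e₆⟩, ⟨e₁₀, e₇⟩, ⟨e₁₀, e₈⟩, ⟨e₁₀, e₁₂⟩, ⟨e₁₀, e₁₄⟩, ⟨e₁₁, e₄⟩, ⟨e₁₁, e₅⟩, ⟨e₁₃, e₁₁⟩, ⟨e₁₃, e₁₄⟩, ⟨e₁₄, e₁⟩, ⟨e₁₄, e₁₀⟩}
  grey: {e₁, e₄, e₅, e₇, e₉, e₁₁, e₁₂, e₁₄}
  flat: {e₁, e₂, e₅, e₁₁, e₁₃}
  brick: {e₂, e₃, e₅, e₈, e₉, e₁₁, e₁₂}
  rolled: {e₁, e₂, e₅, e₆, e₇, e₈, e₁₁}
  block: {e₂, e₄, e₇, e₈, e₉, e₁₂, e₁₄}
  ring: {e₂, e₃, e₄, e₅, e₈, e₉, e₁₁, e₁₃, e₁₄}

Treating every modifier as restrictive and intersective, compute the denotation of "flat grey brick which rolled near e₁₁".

{e₅}

⟦which rolled⟧ = ⟦rolled⟧ = {e₁, e₂, e₅, e₆, e₇, e₈, e₁₁}
⟦near e₁₁⟧ = {x : ⟨x, e₁₁⟩ ∈ ⟦near⟧} = {e₁, e₂, e₄, e₅, e₆, e₇, e₈, e₉, e₁₃}
⟦brick⟧ = {e₂, e₃, e₅, e₈, e₉, e₁₁, e₁₂}
… ∩ ⟦which rolled⟧ = {e₂, e₃, e₅, e₈, e₉, e₁₁, e₁₂} ∩ {e₁, e₂, e₅, e₆, e₇, e₈, e₁₁} = {e₂, e₅, e₈, e₁₁}
… ∩ ⟦near e₁₁⟧ = {e₂, e₅, e₈, e₁₁} ∩ {e₁, e₂, e₄, e₅, e₆, e₇, e₈, e₉, e₁₃} = {e₂, e₅, e₈}
… ∩ ⟦flat⟧ = {e₂, e₅, e₈} ∩ {e₁, e₂, e₅, e₁₁, e₁₃} = {e₂, e₅}
… ∩ ⟦grey⟧ = {e₂, e₅} ∩ {e₁, e₄, e₅, e₇, e₉, e₁₁, e₁₂, e₁₄} = {e₅}
So ⟦flat grey brick which rolled near e₁₁⟧ = {e₅}.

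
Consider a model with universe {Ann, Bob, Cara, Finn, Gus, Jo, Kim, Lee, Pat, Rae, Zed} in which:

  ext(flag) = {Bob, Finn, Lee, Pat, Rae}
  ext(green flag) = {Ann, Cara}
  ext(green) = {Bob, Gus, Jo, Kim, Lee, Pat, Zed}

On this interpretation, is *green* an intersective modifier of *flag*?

no

⟦green⟧ ∩ ⟦flag⟧ = {Bob, Gus, Jo, Kim, Lee, Pat, Zed} ∩ {Bob, Finn, Lee, Pat, Rae} = {Bob, Lee, Pat}
Observed ⟦green flag⟧ = {Ann, Cara}.
These differ, so the modifier is not intersective in this model.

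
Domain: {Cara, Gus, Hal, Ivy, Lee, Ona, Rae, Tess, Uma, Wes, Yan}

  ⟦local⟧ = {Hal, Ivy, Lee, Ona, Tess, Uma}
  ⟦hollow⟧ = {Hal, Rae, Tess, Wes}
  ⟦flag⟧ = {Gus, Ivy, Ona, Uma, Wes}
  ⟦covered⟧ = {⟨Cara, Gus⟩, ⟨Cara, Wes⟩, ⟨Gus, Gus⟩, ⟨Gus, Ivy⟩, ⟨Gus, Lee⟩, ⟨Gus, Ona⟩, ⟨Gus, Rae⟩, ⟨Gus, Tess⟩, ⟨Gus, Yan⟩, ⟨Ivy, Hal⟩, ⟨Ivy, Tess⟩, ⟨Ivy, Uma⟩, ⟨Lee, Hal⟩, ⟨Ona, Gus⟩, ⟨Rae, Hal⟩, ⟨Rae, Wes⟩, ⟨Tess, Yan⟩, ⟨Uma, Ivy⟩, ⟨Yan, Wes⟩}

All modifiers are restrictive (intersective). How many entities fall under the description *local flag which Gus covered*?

⟦which Gus covered⟧ = {x : ⟨Gus, x⟩ ∈ ⟦covered⟧} = {Gus, Ivy, Lee, Ona, Rae, Tess, Yan}
⟦flag⟧ = {Gus, Ivy, Ona, Uma, Wes}
… ∩ ⟦which Gus covered⟧ = {Gus, Ivy, Ona, Uma, Wes} ∩ {Gus, Ivy, Lee, Ona, Rae, Tess, Yan} = {Gus, Ivy, Ona}
… ∩ ⟦local⟧ = {Gus, Ivy, Ona} ∩ {Hal, Ivy, Lee, Ona, Tess, Uma} = {Ivy, Ona}
⟦local flag which Gus covered⟧ = {Ivy, Ona}, so the cardinality is 2.

2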